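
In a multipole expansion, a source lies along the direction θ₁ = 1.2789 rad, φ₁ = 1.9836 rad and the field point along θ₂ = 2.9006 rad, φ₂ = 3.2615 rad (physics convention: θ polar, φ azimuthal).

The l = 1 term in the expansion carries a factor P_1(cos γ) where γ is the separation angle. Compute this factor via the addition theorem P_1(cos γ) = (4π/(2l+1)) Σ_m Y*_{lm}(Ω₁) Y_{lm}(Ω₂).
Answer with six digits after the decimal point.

-0.213458

Term-by-term m-sum for l=1 (normalisation 4π/3 = 4.188790):
  m=-1: -0.13274 + 0.30309j × -0.08187 + 0.00986j = 0.00788 - 0.02612j  (running Σ = 0.00788 - 0.02612j)
  m=0: 0.14060 + 0.00000j × -0.47448 + 0.00000j = -0.06671 + 0.00000j  (running Σ = -0.05884 - 0.02612j)
  m=1: 0.13274 + 0.30309j × 0.08187 + 0.00986j = 0.00788 + 0.02612j  (running Σ = -0.05096 + 0.00000j)
Total Σ_m = -0.05096 + 0.00000j. Multiply by 4.188790: -0.21346 + 0.00000j. P_1(cos γ) = -0.213458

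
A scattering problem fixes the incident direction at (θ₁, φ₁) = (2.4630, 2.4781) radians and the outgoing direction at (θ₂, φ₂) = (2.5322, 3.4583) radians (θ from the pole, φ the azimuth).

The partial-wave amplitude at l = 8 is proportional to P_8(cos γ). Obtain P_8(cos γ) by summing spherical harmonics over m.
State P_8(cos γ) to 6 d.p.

-0.214781

Summing Y*_{l m}(θ₁,φ₁)·Y_{l m}(θ₂,φ₂) over m ∈ [−8, 8]; prefactor 4π/(2·8+1) = 0.739198:
  m=-8: Y*=(0.006968, 0.010283)  Y=(-0.004873, -0.003391)  product (0.000001, -0.000074)
  m=-7: Y*=(-0.004183, 0.061477)  Y=(-0.020486, -0.027164)  product (0.001756, -0.001146)
  m=-6: Y*=(-0.124409, 0.138617)  Y=(-0.038904, -0.113786)  product (0.020613, 0.008763)
  m=-5: Y*=(-0.369846, 0.065724)  Y=(-0.003698, -0.290219)  product (0.020442, 0.107093)
  m=-4: Y*=(-0.422853, -0.224255)  Y=(0.140241, -0.447073)  product (-0.159560, 0.157596)
  m=-3: Y*=(-0.107312, -0.240506)  Y=(0.246055, -0.344168)  product (-0.109179, -0.022245)
  m=-2: Y*=(-0.051936, 0.208780)  Y=(0.000724, -0.000532)  product (0.000073, 0.000179)
  m=-1: Y*=(-0.301972, 0.236056)  Y=(-0.389796, 0.127751)  product (0.087551, -0.130591)
  m=+0: Y*=(0.100094, -0.000000)  Y=(-0.139399, 0.000000)  product (-0.013953, 0.000000)
  m=+1: Y*=(0.301972, 0.236056)  Y=(0.389796, 0.127751)  product (0.087551, 0.130591)
  m=+2: Y*=(-0.051936, -0.208780)  Y=(0.000724, 0.000532)  product (0.000073, -0.000179)
  m=+3: Y*=(0.107312, -0.240506)  Y=(-0.246055, -0.344168)  product (-0.109179, 0.022245)
  m=+4: Y*=(-0.422853, 0.224255)  Y=(0.140241, 0.447073)  product (-0.159560, -0.157596)
  m=+5: Y*=(0.369846, 0.065724)  Y=(0.003698, -0.290219)  product (0.020442, -0.107093)
  m=+6: Y*=(-0.124409, -0.138617)  Y=(-0.038904, 0.113786)  product (0.020613, -0.008763)
  m=+7: Y*=(0.004183, 0.061477)  Y=(0.020486, -0.027164)  product (0.001756, 0.001146)
  m=+8: Y*=(0.006968, -0.010283)  Y=(-0.004873, 0.003391)  product (0.000001, 0.000074)
Total Σ_m = (-0.290559, -0.000000). Multiply by 0.739198: (-0.214781, -0.000000). P_8(cos γ) = -0.214781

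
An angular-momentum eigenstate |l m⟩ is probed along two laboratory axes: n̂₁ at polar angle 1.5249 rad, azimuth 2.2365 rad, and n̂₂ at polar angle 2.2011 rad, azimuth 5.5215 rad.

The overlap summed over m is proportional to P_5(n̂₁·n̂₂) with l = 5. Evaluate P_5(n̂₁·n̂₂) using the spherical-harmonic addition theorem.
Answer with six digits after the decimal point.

Summing Y*_{l m}(θ₁,φ₁)·Y_{l m}(θ₂,φ₂) over m ∈ [−5, 5]; prefactor 4π/(2·5+1) = 1.142397:
  m=-5: (0.085801, -0.453651) × (-0.125486, -0.098772) = (-0.055575, 0.048452)  (running Σ = (-0.055575, 0.048452))
  m=-4: (-0.059516, 0.030892) × (0.366782, -0.034894) = (-0.020751, 0.013408)  (running Σ = (-0.076326, 0.061860))
  m=-3: (-0.308038, -0.139901) × (-0.254054, 0.293039) = (0.119255, -0.054725)  (running Σ = (0.042929, 0.007135))
  m=-2: (0.018282, 0.074904) × (-0.001302, -0.027441) = (0.002032, -0.000599)  (running Σ = (0.044960, 0.006536))
  m=-1: (-0.191797, 0.244238) × (-0.248881, -0.237349) = (0.105704, -0.015264)  (running Σ = (0.150665, -0.008728))
  m=0: (0.079696, -0.000000) × (0.118161, 0.000000) = (0.009417, 0.000000)  (running Σ = (0.160082, -0.008728))
  m=1: (0.191797, 0.244238) × (0.248881, -0.237349) = (0.105704, 0.015264)  (running Σ = (0.265786, 0.006536))
  m=2: (0.018282, -0.074904) × (-0.001302, 0.027441) = (0.002032, 0.000599)  (running Σ = (0.267818, 0.007135))
  m=3: (0.308038, -0.139901) × (0.254054, 0.293039) = (0.119255, 0.054725)  (running Σ = (0.387072, 0.061860))
  m=4: (-0.059516, -0.030892) × (0.366782, 0.034894) = (-0.020751, -0.013408)  (running Σ = (0.366321, 0.048452))
  m=5: (-0.085801, -0.453651) × (0.125486, -0.098772) = (-0.055575, -0.048452)  (running Σ = (0.310746, 0.000000))
Σ over m = (0.310746, 0.000000); ×(4π/11) → (0.354995, 0.000000). Real part: 0.354995

0.354995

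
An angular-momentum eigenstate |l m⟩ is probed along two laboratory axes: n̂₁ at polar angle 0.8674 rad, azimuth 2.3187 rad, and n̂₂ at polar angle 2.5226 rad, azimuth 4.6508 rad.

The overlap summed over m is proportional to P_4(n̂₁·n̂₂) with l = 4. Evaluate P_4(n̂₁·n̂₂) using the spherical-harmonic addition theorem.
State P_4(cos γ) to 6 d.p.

-0.124182

Summing Y*_{l m}(θ₁,φ₁)·Y_{l m}(θ₂,φ₂) over m ∈ [−4, 4]; prefactor 4π/(2·4+1) = 1.396263:
  term(m=-4) = (-0.007474, -0.000723)   from Y*(Ω₁)=(-0.148028, 0.022369), Y(Ω₂)=(0.048639, 0.012231)
  term(m=-3) = (-0.054086, 0.046782)   from Y*(Ω₁)=(0.280837, 0.223830), Y(Ω₂)=(-0.036583, 0.195737)
  term(m=-2) = (-0.007417, 0.153788)   from Y*(Ω₁)=(-0.028112, -0.374185), Y(Ω₂)=(-0.407206, -0.050414)
  term(m=-1) = (-0.004226, -0.004435)   from Y*(Ω₁)=(0.011339, -0.012223), Y(Ω₂)=(0.022615, -0.366720)
  term(m=+0) = (0.057465, 0.000000)   from Y*(Ω₁)=(-0.362308, -0.000000), Y(Ω₂)=(-0.158607, 0.000000)
  term(m=+1) = (-0.004226, 0.004435)   from Y*(Ω₁)=(-0.011339, -0.012223), Y(Ω₂)=(-0.022615, -0.366720)
  term(m=+2) = (-0.007417, -0.153788)   from Y*(Ω₁)=(-0.028112, 0.374185), Y(Ω₂)=(-0.407206, 0.050414)
  term(m=+3) = (-0.054086, -0.046782)   from Y*(Ω₁)=(-0.280837, 0.223830), Y(Ω₂)=(0.036583, 0.195737)
  term(m=+4) = (-0.007474, 0.000723)   from Y*(Ω₁)=(-0.148028, -0.022369), Y(Ω₂)=(0.048639, -0.012231)
Σ over m = (-0.088939, -0.000000); ×(4π/9) → (-0.124182, -0.000000). Real part: -0.124182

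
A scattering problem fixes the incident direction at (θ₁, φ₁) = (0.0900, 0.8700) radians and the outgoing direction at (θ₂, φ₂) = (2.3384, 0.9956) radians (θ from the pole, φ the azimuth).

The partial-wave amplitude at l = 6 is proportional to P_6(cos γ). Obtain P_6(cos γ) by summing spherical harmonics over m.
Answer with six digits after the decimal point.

Summing Y*_{l m}(θ₁,φ₁)·Y_{l m}(θ₂,φ₂) over m ∈ [−6, 6]; prefactor 4π/(2·6+1) = 0.966644:
  m=-6: 0.00000 - 0.00000j × 0.06388 + 0.02043j = 0.00000 - 0.00000j  (running Σ = 0.00000 - 0.00000j)
  m=-5: -0.00000 - 0.00001j × -0.05885 - 0.21633j = -0.00000 + 0.00000j  (running Σ = -0.00000 + 0.00000j)
  m=-4: -0.00022 - 0.00008j × -0.27457 + 0.30681j = 0.00008 - 0.00005j  (running Σ = 0.00008 - 0.00004j)
  m=-3: -0.00321 + 0.00189j × 0.38371 + 0.05987j = -0.00135 + 0.00053j  (running Σ = -0.00126 + 0.00049j)
  m=-2: -0.00692 + 0.04050j × 0.00044 + 0.00099j = -0.00004 + 0.00001j  (running Σ = -0.00131 + 0.00050j)
  m=-1: 0.18337 + 0.21736j × 0.20078 - 0.30970j = 0.10413 - 0.01315j  (running Σ = 0.10283 - 0.01265j)
  m=0: 0.93240 + 0.00000j × -0.10886 + 0.00000j = -0.10150 + 0.00000j  (running Σ = 0.00132 - 0.01265j)
  m=1: -0.18337 + 0.21736j × -0.20078 - 0.30970j = 0.10413 + 0.01315j  (running Σ = 0.10546 + 0.00050j)
  m=2: -0.00692 - 0.04050j × 0.00044 - 0.00099j = -0.00004 - 0.00001j  (running Σ = 0.10541 + 0.00049j)
  m=3: 0.00321 + 0.00189j × -0.38371 + 0.05987j = -0.00135 - 0.00053j  (running Σ = 0.10407 - 0.00004j)
  m=4: -0.00022 + 0.00008j × -0.27457 - 0.30681j = 0.00008 + 0.00005j  (running Σ = 0.10415 + 0.00000j)
  m=5: 0.00000 - 0.00001j × 0.05885 - 0.21633j = -0.00000 - 0.00000j  (running Σ = 0.10415 - 0.00000j)
  m=6: 0.00000 + 0.00000j × 0.06388 - 0.02043j = 0.00000 + 0.00000j  (running Σ = 0.10415 + 0.00000j)
Accumulated sum 0.10415 + 0.00000j; after 4π/(2l+1) scaling, 0.10067 + 0.00000j ⇒ P_6 = 0.100675

0.100675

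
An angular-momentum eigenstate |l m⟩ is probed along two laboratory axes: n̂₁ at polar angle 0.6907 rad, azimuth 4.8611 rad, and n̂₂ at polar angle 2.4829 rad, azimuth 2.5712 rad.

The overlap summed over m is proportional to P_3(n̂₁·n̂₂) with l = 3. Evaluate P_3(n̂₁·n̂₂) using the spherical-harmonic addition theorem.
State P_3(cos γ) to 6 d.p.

Addition theorem: P_3(cos γ) = (4π/7) Σ_m Y*_{lm}(Ω₁) Y_{lm}(Ω₂), m = −3…3:
  m=-3: (-0.046548, 0.097322) × (0.013387, -0.094734) = (0.008597, 0.005713)  (running Σ = (0.008597, 0.005713))
  m=-2: (-0.305683, -0.093696) × (-0.126224, -0.275216) = (0.012798, 0.095956)  (running Σ = (0.021394, 0.101668))
  m=-1: (0.060116, -0.401263) × (-0.354101, -0.227164) = (-0.112440, 0.128432)  (running Σ = (-0.091045, 0.230100))
  m=0: (-0.008438, -0.000000) × (-0.037410, 0.000000) = (0.000316, 0.000000)  (running Σ = (-0.090730, 0.230100))
  m=1: (-0.060116, -0.401263) × (0.354101, -0.227164) = (-0.112440, -0.128432)  (running Σ = (-0.203169, 0.101668))
  m=2: (-0.305683, 0.093696) × (-0.126224, 0.275216) = (0.012798, -0.095956)  (running Σ = (-0.190372, 0.005713))
  m=3: (0.046548, 0.097322) × (-0.013387, -0.094734) = (0.008597, -0.005713)  (running Σ = (-0.181775, -0.000000))
Σ over m = (-0.181775, -0.000000); ×(4π/7) → (-0.326322, -0.000000). Real part: -0.326322

-0.326322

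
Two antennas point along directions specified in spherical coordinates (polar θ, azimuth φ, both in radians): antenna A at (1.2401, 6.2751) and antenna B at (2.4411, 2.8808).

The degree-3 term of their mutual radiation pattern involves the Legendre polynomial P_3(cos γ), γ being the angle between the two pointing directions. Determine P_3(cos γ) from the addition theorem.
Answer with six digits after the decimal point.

Expand P_3 via completeness: Σ_{m} conj(Y_{3,m}) at Ω₁ times Y_{3,m} at Ω₂ —
  m=-3: 0.35291 - 0.00856j × -0.07925 - 0.07878j = -0.02864 - 0.02712j  (running Σ = -0.02864 - 0.02712j)
  m=-2: 0.29682 - 0.00480j × -0.28148 - 0.16176j = -0.08432 - 0.04666j  (running Σ = -0.11297 - 0.07378j)
  m=-1: -0.14453 + 0.00117j × -0.38695 - 0.10327j = 0.05605 + 0.01447j  (running Σ = -0.05692 - 0.05931j)
  m=0: -0.29964 + 0.00000j × 0.02211 + 0.00000j = -0.00663 + 0.00000j  (running Σ = -0.06355 - 0.05931j)
  m=1: 0.14453 + 0.00117j × 0.38695 - 0.10327j = 0.05605 - 0.01447j  (running Σ = -0.00750 - 0.07378j)
  m=2: 0.29682 + 0.00480j × -0.28148 + 0.16176j = -0.08432 + 0.04666j  (running Σ = -0.09182 - 0.02712j)
  m=3: -0.35291 - 0.00856j × 0.07925 - 0.07878j = -0.02864 + 0.02712j  (running Σ = -0.12047 + 0.00000j)
Σ over m = -0.12047 + 0.00000j; ×(4π/7) → -0.21626 + 0.00000j. Real part: -0.216263

-0.216263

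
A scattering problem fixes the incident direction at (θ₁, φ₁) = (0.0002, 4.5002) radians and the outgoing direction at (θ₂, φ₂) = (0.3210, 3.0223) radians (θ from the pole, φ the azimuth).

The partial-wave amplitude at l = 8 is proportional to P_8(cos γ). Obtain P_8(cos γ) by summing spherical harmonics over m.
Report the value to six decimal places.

-0.156871

Term-by-term m-sum for l=8 (normalisation 4π/17 = 0.739198):
  m=-8: Y*=-0.000000-0.000000i  Y=+0.000029+0.000041i  product +0.000000-0.000000i
  m=-7: Y*=+0.000000+0.000000i  Y=-0.000409-0.000451i  product -0.000000-0.000000i
  m=-6: Y*=-0.000000+0.000000i  Y=+0.003505+0.003048i  product -0.000000+0.000000i
  m=-5: Y*=-0.000000-0.000000i  Y=-0.020973-0.014239i  product +0.000000+0.000000i
  m=-4: Y*=+0.000000-0.000000i  Y=+0.090208+0.046639i  product +0.000000-0.000000i
  m=-3: Y*=+0.000000+0.000000i  Y=-0.273346-0.102227i  product -0.000000-0.000000i
  m=-2: Y*=-0.000000+0.000000i  Y=+0.535782+0.130312i  product -0.000000+0.000000i
  m=-1: Y*=-0.000208-0.000965i  Y=-0.505848-0.060632i  product +0.000047+0.000501i
  m=+0: Y*=+1.163106-0.000000i  Y=-0.182537+0.000000i  product -0.212310+0.000000i
  m=+1: Y*=+0.000208-0.000965i  Y=+0.505848-0.060632i  product +0.000047-0.000501i
  m=+2: Y*=-0.000000-0.000000i  Y=+0.535782-0.130312i  product -0.000000-0.000000i
  m=+3: Y*=-0.000000+0.000000i  Y=+0.273346-0.102227i  product -0.000000+0.000000i
  m=+4: Y*=+0.000000+0.000000i  Y=+0.090208-0.046639i  product +0.000000+0.000000i
  m=+5: Y*=+0.000000-0.000000i  Y=+0.020973-0.014239i  product +0.000000-0.000000i
  m=+6: Y*=-0.000000-0.000000i  Y=+0.003505-0.003048i  product -0.000000-0.000000i
  m=+7: Y*=-0.000000+0.000000i  Y=+0.000409-0.000451i  product -0.000000+0.000000i
  m=+8: Y*=-0.000000+0.000000i  Y=+0.000029-0.000041i  product +0.000000+0.000000i
Accumulated sum -0.212217+0.000000i; after 4π/(2l+1) scaling, -0.156871+0.000000i ⇒ P_8 = -0.156871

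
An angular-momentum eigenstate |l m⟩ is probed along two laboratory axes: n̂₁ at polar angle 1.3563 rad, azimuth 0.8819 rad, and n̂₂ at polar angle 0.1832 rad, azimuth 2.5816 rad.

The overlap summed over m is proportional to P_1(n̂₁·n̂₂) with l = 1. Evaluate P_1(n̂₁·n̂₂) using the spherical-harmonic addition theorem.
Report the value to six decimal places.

0.186412

Term-by-term m-sum for l=1 (normalisation 4π/3 = 4.188790):
  [-1]  conj(Y_{1,-1})(Ω₁) = +0.214593+0.260592i ; Y_{1,-1}(Ω₂) = -0.053327-0.033433i ; Δ = -0.002731-0.021071i
  [+0]  conj(Y_{1,0})(Ω₁) = +0.104002-0.000000i ; Y_{1,0}(Ω₂) = +0.480426+0.000000i ; Δ = +0.049965+0.000000i
  [+1]  conj(Y_{1,1})(Ω₁) = -0.214593+0.260592i ; Y_{1,1}(Ω₂) = +0.053327-0.033433i ; Δ = -0.002731+0.021071i
Accumulated sum +0.044503+0.000000i; after 4π/(2l+1) scaling, +0.186412+0.000000i ⇒ P_1 = 0.186412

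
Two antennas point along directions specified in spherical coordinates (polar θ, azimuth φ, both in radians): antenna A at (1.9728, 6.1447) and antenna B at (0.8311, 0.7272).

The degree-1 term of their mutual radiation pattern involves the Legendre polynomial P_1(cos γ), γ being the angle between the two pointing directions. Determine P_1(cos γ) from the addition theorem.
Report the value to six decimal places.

0.176845

Expand P_1 via completeness: Σ_{m} conj(Y_{1,m}) at Ω₁ times Y_{1,m} at Ω₂ —
  [-1]  conj(Y_{1,-1})(Ω₁) = (0.314907, -0.043891) ; Y_{1,-1}(Ω₂) = (0.190650, -0.169657) ; Δ = (0.052591, -0.061794)
  [+0]  conj(Y_{1,0})(Ω₁) = (-0.191172, -0.000000) ; Y_{1,0}(Ω₂) = (0.329349, 0.000000) ; Δ = (-0.062962, -0.000000)
  [+1]  conj(Y_{1,1})(Ω₁) = (-0.314907, -0.043891) ; Y_{1,1}(Ω₂) = (-0.190650, -0.169657) ; Δ = (0.052591, 0.061794)
Σ over m = (0.042219, 0.000000); ×(4π/3) → (0.176845, 0.000000). Real part: 0.176845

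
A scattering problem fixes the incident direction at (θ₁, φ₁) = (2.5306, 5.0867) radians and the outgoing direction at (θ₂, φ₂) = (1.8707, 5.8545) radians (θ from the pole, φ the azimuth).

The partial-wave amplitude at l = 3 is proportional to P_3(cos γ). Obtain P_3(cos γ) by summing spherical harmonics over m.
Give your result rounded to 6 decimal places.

-0.310412

Expand P_3 via completeness: Σ_{m} conj(Y_{3,m}) at Ω₁ times Y_{3,m} at Ω₂ —
  m=-3: Y*=-0.071004+0.034112i  Y=+0.102198+0.349163i  product -0.019167-0.021306i
  m=-2: Y*=+0.201834+0.187509i  Y=-0.180342-0.208367i  product +0.002671-0.075871i
  m=-1: Y*=+0.159606-0.406296i  Y=-0.158271-0.072335i  product -0.054650+0.052760i
  m=+0: Y*=-0.108342-0.000000i  Y=+0.282630+0.000000i  product -0.030621-0.000000i
  m=+1: Y*=-0.159606-0.406296i  Y=+0.158271-0.072335i  product -0.054650-0.052760i
  m=+2: Y*=+0.201834-0.187509i  Y=-0.180342+0.208367i  product +0.002671+0.075871i
  m=+3: Y*=+0.071004+0.034112i  Y=-0.102198+0.349163i  product -0.019167+0.021306i
Σ over m = -0.172913-0.000000i; ×(4π/7) → -0.310412-0.000000i. Real part: -0.310412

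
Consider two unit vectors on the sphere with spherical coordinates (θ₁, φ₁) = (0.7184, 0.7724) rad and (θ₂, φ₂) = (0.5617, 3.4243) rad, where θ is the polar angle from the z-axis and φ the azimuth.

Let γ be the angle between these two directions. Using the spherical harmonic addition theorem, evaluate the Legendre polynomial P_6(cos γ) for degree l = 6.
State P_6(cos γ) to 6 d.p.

0.183292

Term-by-term m-sum for l=6 (normalisation 4π/13 = 0.966644):
  term(m=-6) = (-0.000424, 0.000088)   from Y*(Ω₁)=(-0.003060, -0.039154), Y(Ω₂)=(-0.001380, -0.010943)
  term(m=-5) = (0.007268, -0.006037)   from Y*(Ω₁)=(-0.116951, -0.102658), Y(Ω₂)=(-0.009508, 0.059963)
  term(m=-4) = (-0.026192, 0.064089)   from Y*(Ω₁)=(-0.350021, 0.018215), Y(Ω₂)=(0.084132, -0.178722)
  term(m=-3) = (-0.018669, -0.182899)   from Y*(Ω₁)=(-0.307119, 0.332056), Y(Ω₂)=(-0.268834, 0.304867)
  term(m=-2) = (0.051243, 0.076299)   from Y*(Ω₁)=(0.005132, 0.197351), Y(Ω₂)=(0.393103, -0.249431)
  term(m=-1) = (0.020784, 0.011078)   from Y*(Ω₁)=(-0.205045, -0.199782), Y(Ω₂)=(-0.079005, 0.022950)
  term(m=+0) = (0.121597, 0.000000)   from Y*(Ω₁)=(-0.293716, -0.000000), Y(Ω₂)=(-0.413996, 0.000000)
  term(m=+1) = (0.020784, -0.011078)   from Y*(Ω₁)=(0.205045, -0.199782), Y(Ω₂)=(0.079005, 0.022950)
  term(m=+2) = (0.051243, -0.076299)   from Y*(Ω₁)=(0.005132, -0.197351), Y(Ω₂)=(0.393103, 0.249431)
  term(m=+3) = (-0.018669, 0.182899)   from Y*(Ω₁)=(0.307119, 0.332056), Y(Ω₂)=(0.268834, 0.304867)
  term(m=+4) = (-0.026192, -0.064089)   from Y*(Ω₁)=(-0.350021, -0.018215), Y(Ω₂)=(0.084132, 0.178722)
  term(m=+5) = (0.007268, 0.006037)   from Y*(Ω₁)=(0.116951, -0.102658), Y(Ω₂)=(0.009508, 0.059963)
  term(m=+6) = (-0.000424, -0.000088)   from Y*(Ω₁)=(-0.003060, 0.039154), Y(Ω₂)=(-0.001380, 0.010943)
Accumulated sum (0.189617, -0.000000); after 4π/(2l+1) scaling, (0.183292, -0.000000) ⇒ P_6 = 0.183292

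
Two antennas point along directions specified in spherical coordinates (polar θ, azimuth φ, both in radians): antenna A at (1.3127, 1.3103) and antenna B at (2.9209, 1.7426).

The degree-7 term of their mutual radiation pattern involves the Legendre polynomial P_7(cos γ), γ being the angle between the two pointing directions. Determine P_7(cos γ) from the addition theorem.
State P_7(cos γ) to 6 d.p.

Summing Y*_{l m}(θ₁,φ₁)·Y_{l m}(θ₂,φ₂) over m ∈ [−7, 7]; prefactor 4π/(2·7+1) = 0.837758:
  m=-7: -0.382464+0.098751i × +0.000011+0.000004i = -0.000005-0.000001i  (running Σ = -0.000005-0.000001i)
  m=-6: -0.003050+0.390152i × +0.000103-0.000172i = +0.000067+0.000041i  (running Σ = +0.000062+0.000040i)
  m=-5: -0.045765-0.012583i × -0.001589-0.001371i = +0.000055+0.000083i  (running Σ = +0.000118+0.000123i)
  m=-4: -0.177818+0.304315i × -0.011919+0.009781i = -0.000857-0.005366i  (running Σ = -0.000740-0.005243i)
  m=-3: +0.048798+0.049181i × +0.039919+0.070467i = -0.001518+0.005402i  (running Σ = -0.002257+0.000159i)
  m=-2: -0.273308+0.156846i × +0.274793-0.098321i = -0.059682+0.069972i  (running Σ = -0.061939+0.070131i)
  m=-1: +0.028833+0.108171i × -0.107737-0.620911i = +0.064058-0.029557i  (running Σ = +0.002119+0.040574i)
  m=0: -0.301539-0.000000i × -0.464141+0.000000i = +0.139957+0.000000i  (running Σ = +0.142076+0.040574i)
  m=1: -0.028833+0.108171i × +0.107737-0.620911i = +0.064058+0.029557i  (running Σ = +0.206134+0.070131i)
  m=2: -0.273308-0.156846i × +0.274793+0.098321i = -0.059682-0.069972i  (running Σ = +0.146452+0.000159i)
  m=3: -0.048798+0.049181i × -0.039919+0.070467i = -0.001518-0.005402i  (running Σ = +0.144934-0.005243i)
  m=4: -0.177818-0.304315i × -0.011919-0.009781i = -0.000857+0.005366i  (running Σ = +0.144077+0.000123i)
  m=5: +0.045765-0.012583i × +0.001589-0.001371i = +0.000055-0.000083i  (running Σ = +0.144132+0.000040i)
  m=6: -0.003050-0.390152i × +0.000103+0.000172i = +0.000067-0.000041i  (running Σ = +0.144199-0.000001i)
  m=7: +0.382464+0.098751i × -0.000011+0.000004i = -0.000005+0.000001i  (running Σ = +0.144195+0.000000i)
Σ over m = +0.144195+0.000000i; ×(4π/15) → +0.120800+0.000000i. Real part: 0.120800

0.120800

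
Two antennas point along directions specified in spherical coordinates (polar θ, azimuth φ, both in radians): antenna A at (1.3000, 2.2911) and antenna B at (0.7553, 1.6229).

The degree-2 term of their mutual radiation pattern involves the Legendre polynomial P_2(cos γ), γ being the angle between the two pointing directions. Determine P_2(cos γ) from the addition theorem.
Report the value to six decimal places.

Addition theorem: P_2(cos γ) = (4π/5) Σ_m Y*_{lm}(Ω₁) Y_{lm}(Ω₂), m = −2…2:
  term(m=-2) = (0.015120, 0.063318)   from Y*(Ω₁)=(-0.046558, -0.355599), Y(Ω₂)=(-0.180533, 0.018881)
  term(m=-1) = (0.060266, 0.047569)   from Y*(Ω₁)=(-0.131345, 0.149663), Y(Ω₂)=(-0.020081, -0.385051)
  term(m=+0) = (-0.046109, -0.000000)   from Y*(Ω₁)=(-0.247687, -0.000000), Y(Ω₂)=(0.186157, 0.000000)
  term(m=+1) = (0.060266, -0.047569)   from Y*(Ω₁)=(0.131345, 0.149663), Y(Ω₂)=(0.020081, -0.385051)
  term(m=+2) = (0.015120, -0.063318)   from Y*(Ω₁)=(-0.046558, 0.355599), Y(Ω₂)=(-0.180533, -0.018881)
Accumulated sum (0.104662, 0.000000); after 4π/(2l+1) scaling, (0.263043, 0.000000) ⇒ P_2 = 0.263043

0.263043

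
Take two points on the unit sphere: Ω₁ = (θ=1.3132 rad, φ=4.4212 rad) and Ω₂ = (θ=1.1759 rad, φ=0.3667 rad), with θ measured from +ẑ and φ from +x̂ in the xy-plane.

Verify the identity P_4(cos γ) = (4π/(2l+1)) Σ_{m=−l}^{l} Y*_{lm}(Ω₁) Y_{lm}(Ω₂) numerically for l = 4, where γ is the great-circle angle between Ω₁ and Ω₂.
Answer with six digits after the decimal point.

-0.200974

Term-by-term m-sum for l=4 (normalisation 4π/9 = 1.396263):
  [-4]  conj(Y_{4,-4})(Ω₁) = +0.152837-0.355492i ; Y_{4,-4}(Ω₂) = +0.033347-0.319498i ; Δ = -0.108482-0.060686i
  [-3]  conj(Y_{4,-3})(Ω₁) = +0.221047+0.185141i ; Y_{4,-3}(Ω₂) = +0.171738-0.337508i ; Δ = +0.100449-0.042809i
  [-2]  conj(Y_{4,-2})(Ω₁) = +0.142561-0.093887i ; Y_{4,-2}(Ω₂) = +0.007628-0.006873i ; Δ = +0.000442-0.001696i
  [-1]  conj(Y_{4,-1})(Ω₁) = +0.085177+0.284200i ; Y_{4,-1}(Ω₂) = -0.308002+0.118295i ; Δ = -0.059854-0.077458i
  [+0]  conj(Y_{4,0})(Ω₁) = +0.126984-0.000000i ; Y_{4,0}(Ω₂) = -0.071239+0.000000i ; Δ = -0.009046+0.000000i
  [+1]  conj(Y_{4,1})(Ω₁) = -0.085177+0.284200i ; Y_{4,1}(Ω₂) = +0.308002+0.118295i ; Δ = -0.059854+0.077458i
  [+2]  conj(Y_{4,2})(Ω₁) = +0.142561+0.093887i ; Y_{4,2}(Ω₂) = +0.007628+0.006873i ; Δ = +0.000442+0.001696i
  [+3]  conj(Y_{4,3})(Ω₁) = -0.221047+0.185141i ; Y_{4,3}(Ω₂) = -0.171738-0.337508i ; Δ = +0.100449+0.042809i
  [+4]  conj(Y_{4,4})(Ω₁) = +0.152837+0.355492i ; Y_{4,4}(Ω₂) = +0.033347+0.319498i ; Δ = -0.108482+0.060686i
Σ over m = -0.143937-0.000000i; ×(4π/9) → -0.200974-0.000000i. Real part: -0.200974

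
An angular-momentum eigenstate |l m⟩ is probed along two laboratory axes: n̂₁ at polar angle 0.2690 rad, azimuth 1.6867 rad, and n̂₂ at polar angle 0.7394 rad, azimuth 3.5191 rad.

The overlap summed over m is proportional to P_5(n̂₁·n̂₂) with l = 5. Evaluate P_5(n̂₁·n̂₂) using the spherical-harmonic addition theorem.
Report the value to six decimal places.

Summing Y*_{l m}(θ₁,φ₁)·Y_{l m}(θ₂,φ₂) over m ∈ [−5, 5]; prefactor 4π/(2·5+1) = 1.142397:
  term(m=-5) = (-0.000038, -0.000010)   from Y*(Ω₁)=(-0.000337, 0.000515), Y(Ω₂)=(0.020084, 0.061275)
  term(m=-4) = (0.000790, -0.001366)   from Y*(Ω₁)=(0.006314, 0.003157), Y(Ω₂)=(0.013578, -0.223176)
  term(m=-3) = (0.013999, 0.014016)   from Y*(Ω₁)=(0.016296, -0.044962), Y(Ω₂)=(-0.175789, 0.375077)
  term(m=-2) = (-0.064821, 0.037391)   from Y*(Ω₁)=(-0.200829, -0.047406), Y(Ω₂)=(0.264102, -0.248522)
  term(m=-1) = (0.011183, 0.041769)   from Y*(Ω₁)=(-0.060313, 0.518039), Y(Ω₂)=(0.077071, -0.030561)
  term(m=+0) = (-0.188490, 0.000000)   from Y*(Ω₁)=(0.491441, -0.000000), Y(Ω₂)=(-0.383547, 0.000000)
  term(m=+1) = (0.011183, -0.041769)   from Y*(Ω₁)=(0.060313, 0.518039), Y(Ω₂)=(-0.077071, -0.030561)
  term(m=+2) = (-0.064821, -0.037391)   from Y*(Ω₁)=(-0.200829, 0.047406), Y(Ω₂)=(0.264102, 0.248522)
  term(m=+3) = (0.013999, -0.014016)   from Y*(Ω₁)=(-0.016296, -0.044962), Y(Ω₂)=(0.175789, 0.375077)
  term(m=+4) = (0.000790, 0.001366)   from Y*(Ω₁)=(0.006314, -0.003157), Y(Ω₂)=(0.013578, 0.223176)
  term(m=+5) = (-0.000038, 0.000010)   from Y*(Ω₁)=(0.000337, 0.000515), Y(Ω₂)=(-0.020084, 0.061275)
Accumulated sum (-0.266263, 0.000000); after 4π/(2l+1) scaling, (-0.304178, 0.000000) ⇒ P_5 = -0.304178

-0.304178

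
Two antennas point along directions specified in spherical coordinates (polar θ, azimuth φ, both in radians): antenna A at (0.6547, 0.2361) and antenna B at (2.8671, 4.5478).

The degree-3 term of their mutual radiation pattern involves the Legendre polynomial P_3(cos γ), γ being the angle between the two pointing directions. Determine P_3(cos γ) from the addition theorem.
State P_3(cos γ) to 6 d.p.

-0.176845

Summing Y*_{l m}(θ₁,φ₁)·Y_{l m}(θ₂,φ₂) over m ∈ [−3, 3]; prefactor 4π/(2·3+1) = 1.795196:
  term(m=-3) = 0.00073 - 0.00028j   from Y*(Ω₁)=0.07154 + 0.06128j, Y(Ω₂)=0.00394 - 0.00732j
  term(m=-2) = 0.01511 + 0.01561j   from Y*(Ω₁)=0.26769 + 0.13672j, Y(Ω₂)=0.06840 + 0.02336j
  term(m=-1) = -0.05242 + 0.12375j   from Y*(Ω₁)=0.41061 + 0.09879j, Y(Ω₂)=-0.05214 + 0.31392j
  term(m=+0) = -0.02536 + 0.00000j   from Y*(Ω₁)=0.04324 + 0.00000j, Y(Ω₂)=-0.58645 + 0.00000j
  term(m=+1) = -0.05242 - 0.12375j   from Y*(Ω₁)=-0.41061 + 0.09879j, Y(Ω₂)=0.05214 + 0.31392j
  term(m=+2) = 0.01511 - 0.01561j   from Y*(Ω₁)=0.26769 - 0.13672j, Y(Ω₂)=0.06840 - 0.02336j
  term(m=+3) = 0.00073 + 0.00028j   from Y*(Ω₁)=-0.07154 + 0.06128j, Y(Ω₂)=-0.00394 - 0.00732j
Accumulated sum -0.09851 - 0.00000j; after 4π/(2l+1) scaling, -0.17685 - 0.00000j ⇒ P_3 = -0.176845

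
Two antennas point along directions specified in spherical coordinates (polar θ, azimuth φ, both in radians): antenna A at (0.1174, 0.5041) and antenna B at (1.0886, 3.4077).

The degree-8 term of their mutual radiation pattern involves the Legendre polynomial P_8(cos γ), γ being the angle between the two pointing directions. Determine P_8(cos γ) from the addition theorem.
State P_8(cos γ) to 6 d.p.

Summing Y*_{l m}(θ₁,φ₁)·Y_{l m}(θ₂,φ₂) over m ∈ [−8, 8]; prefactor 4π/(2·8+1) = 0.739198:
  term(m=-8) = -0.00000 + 0.00000j   from Y*(Ω₁)=-0.00000 - 0.00000j, Y(Ω₂)=-0.10362 - 0.16600j
  term(m=-7) = 0.00000 - 0.00000j   from Y*(Ω₁)=-0.00000 - 0.00000j, Y(Ω₂)=0.11792 + 0.39235j
  term(m=-6) = 0.00000 + 0.00001j   from Y*(Ω₁)=-0.00001 + 0.00000j, Y(Ω₂)=-0.01047 - 0.40506j
  term(m=-5) = -0.00000 - 0.00001j   from Y*(Ω₁)=-0.00017 + 0.00012j, Y(Ω₂)=-0.01105 + 0.04511j
  term(m=-4) = -0.00047 - 0.00066j   from Y*(Ω₁)=-0.00106 + 0.00222j, Y(Ω₂)=-0.16026 + 0.28897j
  term(m=-3) = 0.00357 + 0.00310j   from Y*(Ω₁)=0.00125 + 0.02128j, Y(Ω₂)=0.15484 - 0.15890j
  term(m=-2) = 0.02673 + 0.01378j   from Y*(Ω₁)=0.06996 + 0.11094j, Y(Ω₂)=0.19758 - 0.11636j
  term(m=-1) = -0.13547 - 0.03286j   from Y*(Ω₁)=0.44740 + 0.24680j, Y(Ω₂)=-0.26321 + 0.07174j
  term(m=+0) = -0.17162 + 0.00000j   from Y*(Ω₁)=0.89181 + 0.00000j, Y(Ω₂)=-0.19244 + 0.00000j
  term(m=+1) = -0.13547 + 0.03286j   from Y*(Ω₁)=-0.44740 + 0.24680j, Y(Ω₂)=0.26321 + 0.07174j
  term(m=+2) = 0.02673 - 0.01378j   from Y*(Ω₁)=0.06996 - 0.11094j, Y(Ω₂)=0.19758 + 0.11636j
  term(m=+3) = 0.00357 - 0.00310j   from Y*(Ω₁)=-0.00125 + 0.02128j, Y(Ω₂)=-0.15484 - 0.15890j
  term(m=+4) = -0.00047 + 0.00066j   from Y*(Ω₁)=-0.00106 - 0.00222j, Y(Ω₂)=-0.16026 - 0.28897j
  term(m=+5) = -0.00000 + 0.00001j   from Y*(Ω₁)=0.00017 + 0.00012j, Y(Ω₂)=0.01105 + 0.04511j
  term(m=+6) = 0.00000 - 0.00001j   from Y*(Ω₁)=-0.00001 - 0.00000j, Y(Ω₂)=-0.01047 + 0.40506j
  term(m=+7) = 0.00000 + 0.00000j   from Y*(Ω₁)=0.00000 - 0.00000j, Y(Ω₂)=-0.11792 + 0.39235j
  term(m=+8) = -0.00000 - 0.00000j   from Y*(Ω₁)=-0.00000 + 0.00000j, Y(Ω₂)=-0.10362 + 0.16600j
Total Σ_m = -0.38289 - 0.00000j. Multiply by 0.739198: -0.28303 - 0.00000j. P_8(cos γ) = -0.283028

-0.283028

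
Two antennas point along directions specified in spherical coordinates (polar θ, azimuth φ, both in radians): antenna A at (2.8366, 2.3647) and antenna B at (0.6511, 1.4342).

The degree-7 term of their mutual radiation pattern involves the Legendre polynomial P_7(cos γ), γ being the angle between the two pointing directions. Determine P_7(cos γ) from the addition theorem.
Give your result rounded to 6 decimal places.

Term-by-term m-sum for l=7 (normalisation 4π/15 = 0.837758):
  [-7]  conj(Y_{7,-7})(Ω₁) = -0.000073-0.000082i ; Y_{7,-7}(Ω₂) = -0.012270+0.008660i ; Δ = +0.000002+0.000000i
  [-6]  conj(Y_{7,-6})(Ω₁) = +0.000067-0.001307i ; Y_{7,-6}(Ω₂) = -0.050337-0.053901i ; Δ = -0.000074+0.000062i
  [-5]  conj(Y_{7,-5})(Ω₁) = +0.007145-0.006562i ; Y_{7,-5}(Ω₂) = +0.136806-0.168148i ; Δ = -0.000126-0.002099i
  [-4]  conj(Y_{7,-4})(Ω₁) = +0.050215+0.001709i ; Y_{7,-4}(Ω₂) = +0.351579+0.213810i ; Δ = +0.017289+0.011337i
  [-3]  conj(Y_{7,-3})(Ω₁) = +0.126545+0.133173i ; Y_{7,-3}(Ω₂) = -0.181379+0.417558i ; Δ = -0.078560+0.028685i
  [-2]  conj(Y_{7,-2})(Ω₁) = -0.007621+0.447955i ; Y_{7,-2}(Ω₂) = -0.116488-0.032640i ; Δ = +0.015509-0.051933i
  [-1]  conj(Y_{7,-1})(Ω₁) = -0.426342+0.419150i ; Y_{7,-1}(Ω₂) = -0.047884+0.348365i ; Δ = -0.125603-0.168593i
  [+0]  conj(Y_{7,0})(Ω₁) = -0.067617-0.000000i ; Y_{7,0}(Ω₂) = -0.242137+0.000000i ; Δ = +0.016373+0.000000i
  [+1]  conj(Y_{7,1})(Ω₁) = +0.426342+0.419150i ; Y_{7,1}(Ω₂) = +0.047884+0.348365i ; Δ = -0.125603+0.168593i
  [+2]  conj(Y_{7,2})(Ω₁) = -0.007621-0.447955i ; Y_{7,2}(Ω₂) = -0.116488+0.032640i ; Δ = +0.015509+0.051933i
  [+3]  conj(Y_{7,3})(Ω₁) = -0.126545+0.133173i ; Y_{7,3}(Ω₂) = +0.181379+0.417558i ; Δ = -0.078560-0.028685i
  [+4]  conj(Y_{7,4})(Ω₁) = +0.050215-0.001709i ; Y_{7,4}(Ω₂) = +0.351579-0.213810i ; Δ = +0.017289-0.011337i
  [+5]  conj(Y_{7,5})(Ω₁) = -0.007145-0.006562i ; Y_{7,5}(Ω₂) = -0.136806-0.168148i ; Δ = -0.000126+0.002099i
  [+6]  conj(Y_{7,6})(Ω₁) = +0.000067+0.001307i ; Y_{7,6}(Ω₂) = -0.050337+0.053901i ; Δ = -0.000074-0.000062i
  [+7]  conj(Y_{7,7})(Ω₁) = +0.000073-0.000082i ; Y_{7,7}(Ω₂) = +0.012270+0.008660i ; Δ = +0.000002-0.000000i
Accumulated sum -0.326753+0.000000i; after 4π/(2l+1) scaling, -0.273740+0.000000i ⇒ P_7 = -0.273740

-0.273740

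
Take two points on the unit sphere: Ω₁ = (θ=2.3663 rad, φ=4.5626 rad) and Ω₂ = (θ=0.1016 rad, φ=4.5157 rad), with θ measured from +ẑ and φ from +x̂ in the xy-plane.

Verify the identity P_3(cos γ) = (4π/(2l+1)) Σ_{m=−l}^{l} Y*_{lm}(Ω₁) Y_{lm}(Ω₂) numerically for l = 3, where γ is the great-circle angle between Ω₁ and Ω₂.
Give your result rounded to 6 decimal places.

Summing Y*_{l m}(θ₁,φ₁)·Y_{l m}(θ₂,φ₂) over m ∈ [−3, 3]; prefactor 4π/(2·3+1) = 1.795196:
  m=-3: Y*=+0.062145+0.128859i  Y=+0.000242-0.000362i  product +0.000062+0.000009i
  m=-2: Y*=+0.341657-0.105529i  Y=-0.009660-0.004009i  product -0.003724-0.000350i
  m=-1: Y*=-0.052339-0.346804i  Y=-0.025293+0.126933i  product +0.045345+0.002128i
  m=+0: Y*=+0.119798-0.000000i  Y=+0.723408+0.000000i  product +0.086663+0.000000i
  m=+1: Y*=+0.052339-0.346804i  Y=+0.025293+0.126933i  product +0.045345-0.002128i
  m=+2: Y*=+0.341657+0.105529i  Y=-0.009660+0.004009i  product -0.003724+0.000350i
  m=+3: Y*=-0.062145+0.128859i  Y=-0.000242-0.000362i  product +0.000062-0.000009i
Σ over m = +0.170029+0.000000i; ×(4π/7) → +0.305235+0.000000i. Real part: 0.305235

0.305235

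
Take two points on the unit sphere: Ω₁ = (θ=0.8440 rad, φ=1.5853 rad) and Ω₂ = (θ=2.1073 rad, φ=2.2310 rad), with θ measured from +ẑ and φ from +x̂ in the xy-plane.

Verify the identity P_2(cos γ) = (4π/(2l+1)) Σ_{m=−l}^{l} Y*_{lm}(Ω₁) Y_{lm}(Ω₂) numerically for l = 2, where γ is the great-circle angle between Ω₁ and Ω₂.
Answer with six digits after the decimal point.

-0.454918

Expand P_2 via completeness: Σ_{m} conj(Y_{2,m}) at Ω₁ times Y_{2,m} at Ω₂ —
  term(m=-2) = +0.016976-0.059171i   from Y*(Ω₁)=-0.215631-0.006257i, Y(Ω₂)=-0.070706+0.276458i
  term(m=-1) = -0.103988+0.078349i   from Y*(Ω₁)=-0.005564+0.383584i, Y(Ω₂)=+0.208144+0.268078i
  term(m=+0) = -0.006982+0.000000i   from Y*(Ω₁)=+0.102375-0.000000i, Y(Ω₂)=-0.068196+0.000000i
  term(m=+1) = -0.103988-0.078349i   from Y*(Ω₁)=+0.005564+0.383584i, Y(Ω₂)=-0.208144+0.268078i
  term(m=+2) = +0.016976+0.059171i   from Y*(Ω₁)=-0.215631+0.006257i, Y(Ω₂)=-0.070706-0.276458i
Accumulated sum -0.181006+0.000000i; after 4π/(2l+1) scaling, -0.454918+0.000000i ⇒ P_2 = -0.454918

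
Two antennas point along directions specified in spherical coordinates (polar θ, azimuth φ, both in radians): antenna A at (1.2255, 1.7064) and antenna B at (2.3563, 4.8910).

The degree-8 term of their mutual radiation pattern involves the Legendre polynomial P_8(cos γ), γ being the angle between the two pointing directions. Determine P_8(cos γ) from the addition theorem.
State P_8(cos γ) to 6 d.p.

-0.408226

Addition theorem: P_8(cos γ) = (4π/17) Σ_m Y*_{lm}(Ω₁) Y_{lm}(Ω₂), m = −8…8:
  [-8]  conj(Y_{8,-8})(Ω₁) = 0.14797 + 0.28013j ; Y_{8,-8}(Ω₂) = 0.00455 - 0.03186j ; Δ = 0.00960 - 0.00344j
  [-7]  conj(Y_{8,-7})(Ω₁) = 0.37057 - 0.26544j ; Y_{8,-7}(Ω₂) = 0.12222 + 0.04057j ; Δ = 0.05606 - 0.01741j
  [-6]  conj(Y_{8,-6})(Ω₁) = -0.12895 - 0.13645j ; Y_{8,-6}(Ω₂) = -0.14634 + 0.26842j ; Δ = 0.05550 - 0.01465j
  [-5]  conj(Y_{8,-5})(Ω₁) = 0.16321 - 0.20265j ; Y_{8,-5}(Ω₂) = -0.35628 - 0.28678j ; Δ = -0.11627 + 0.02539j
  [-4]  conj(Y_{8,-4})(Ω₁) = -0.25567 - 0.15410j ; Y_{8,-4}(Ω₂) = 0.27169 - 0.23563j ; Δ = -0.10577 + 0.01838j
  [-3]  conj(Y_{8,-3})(Ω₁) = 0.05197 - 0.12062j ; Y_{8,-3}(Ω₂) = -0.02771 - 0.04667j ; Δ = -0.00707 + 0.00092j
  [-2]  conj(Y_{8,-2})(Ω₁) = -0.30784 - 0.08560j ; Y_{8,-2}(Ω₂) = 0.35881 - 0.13392j ; Δ = -0.12192 + 0.01051j
  [-1]  conj(Y_{8,-1})(Ω₁) = 0.00981 - 0.07191j ; Y_{8,-1}(Ω₂) = 0.02317 + 0.12836j ; Δ = 0.00946 - 0.00041j
  [+0]  conj(Y_{8,0})(Ω₁) = -0.32120 + 0.00000j ; Y_{8,0}(Ω₂) = 0.34688 + 0.00000j ; Δ = -0.11142 + 0.00000j
  [+1]  conj(Y_{8,1})(Ω₁) = -0.00981 - 0.07191j ; Y_{8,1}(Ω₂) = -0.02317 + 0.12836j ; Δ = 0.00946 + 0.00041j
  [+2]  conj(Y_{8,2})(Ω₁) = -0.30784 + 0.08560j ; Y_{8,2}(Ω₂) = 0.35881 + 0.13392j ; Δ = -0.12192 - 0.01051j
  [+3]  conj(Y_{8,3})(Ω₁) = -0.05197 - 0.12062j ; Y_{8,3}(Ω₂) = 0.02771 - 0.04667j ; Δ = -0.00707 - 0.00092j
  [+4]  conj(Y_{8,4})(Ω₁) = -0.25567 + 0.15410j ; Y_{8,4}(Ω₂) = 0.27169 + 0.23563j ; Δ = -0.10577 - 0.01838j
  [+5]  conj(Y_{8,5})(Ω₁) = -0.16321 - 0.20265j ; Y_{8,5}(Ω₂) = 0.35628 - 0.28678j ; Δ = -0.11627 - 0.02539j
  [+6]  conj(Y_{8,6})(Ω₁) = -0.12895 + 0.13645j ; Y_{8,6}(Ω₂) = -0.14634 - 0.26842j ; Δ = 0.05550 + 0.01465j
  [+7]  conj(Y_{8,7})(Ω₁) = -0.37057 - 0.26544j ; Y_{8,7}(Ω₂) = -0.12222 + 0.04057j ; Δ = 0.05606 + 0.01741j
  [+8]  conj(Y_{8,8})(Ω₁) = 0.14797 - 0.28013j ; Y_{8,8}(Ω₂) = 0.00455 + 0.03186j ; Δ = 0.00960 + 0.00344j
Total Σ_m = -0.55226 + 0.00000j. Multiply by 0.739198: -0.40823 + 0.00000j. P_8(cos γ) = -0.408226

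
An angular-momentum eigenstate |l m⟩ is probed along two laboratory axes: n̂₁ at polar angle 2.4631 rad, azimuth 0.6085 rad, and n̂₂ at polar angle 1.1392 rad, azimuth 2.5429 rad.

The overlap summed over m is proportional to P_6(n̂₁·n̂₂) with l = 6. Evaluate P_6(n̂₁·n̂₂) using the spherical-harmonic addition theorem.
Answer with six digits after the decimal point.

0.299260

Addition theorem: P_6(cos γ) = (4π/13) Σ_m Y*_{lm}(Ω₁) Y_{lm}(Ω₂), m = −6…6:
  term(m=-6) = +0.004594+0.006561i   from Y*(Ω₁)=-0.025777-0.014399i, Y(Ω₂)=-0.244195-0.118129i
  term(m=-5) = +0.053239-0.013437i   from Y*(Ω₁)=+0.126250-0.012552i, Y(Ω₂)=+0.428041-0.063873i
  term(m=-4) = +0.008182-0.069987i   from Y*(Ω₁)=-0.238406+0.203921i, Y(Ω₂)=-0.164828+0.152577i
  term(m=-3) = +0.089520+0.046603i   from Y*(Ω₁)=+0.115836-0.444911i, Y(Ω₂)=-0.049037+0.213975i
  term(m=-2) = +0.064925-0.057777i   from Y*(Ω₁)=+0.098358+0.266309i, Y(Ω₂)=-0.111677-0.285042i
  term(m=-1) = -0.009039-0.023755i   from Y*(Ω₁)=+0.175123+0.122006i, Y(Ω₂)=-0.098373-0.067112i
  term(m=+0) = -0.113253-0.000000i   from Y*(Ω₁)=-0.358753-0.000000i, Y(Ω₂)=+0.315686+0.000000i
  term(m=+1) = -0.009039+0.023755i   from Y*(Ω₁)=-0.175123+0.122006i, Y(Ω₂)=+0.098373-0.067112i
  term(m=+2) = +0.064925+0.057777i   from Y*(Ω₁)=+0.098358-0.266309i, Y(Ω₂)=-0.111677+0.285042i
  term(m=+3) = +0.089520-0.046603i   from Y*(Ω₁)=-0.115836-0.444911i, Y(Ω₂)=+0.049037+0.213975i
  term(m=+4) = +0.008182+0.069987i   from Y*(Ω₁)=-0.238406-0.203921i, Y(Ω₂)=-0.164828-0.152577i
  term(m=+5) = +0.053239+0.013437i   from Y*(Ω₁)=-0.126250-0.012552i, Y(Ω₂)=-0.428041-0.063873i
  term(m=+6) = +0.004594-0.006561i   from Y*(Ω₁)=-0.025777+0.014399i, Y(Ω₂)=-0.244195+0.118129i
Total Σ_m = +0.309586+0.000000i. Multiply by 0.966644: +0.299260+0.000000i. P_6(cos γ) = 0.299260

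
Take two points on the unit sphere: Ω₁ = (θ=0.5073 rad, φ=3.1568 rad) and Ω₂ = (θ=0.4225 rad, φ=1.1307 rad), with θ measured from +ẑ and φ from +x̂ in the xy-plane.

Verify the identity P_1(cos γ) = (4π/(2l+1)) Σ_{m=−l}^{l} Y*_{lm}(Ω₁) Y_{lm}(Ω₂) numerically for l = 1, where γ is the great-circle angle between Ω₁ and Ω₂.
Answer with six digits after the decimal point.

Term-by-term m-sum for l=1 (normalisation 4π/3 = 4.188790):
  [-1]  conj(Y_{1,-1})(Ω₁) = (-0.167828, -0.002552) ; Y_{1,-1}(Ω₂) = (0.060354, -0.128168) ; Δ = (-0.010456, 0.021356)
  [+0]  conj(Y_{1,0})(Ω₁) = (0.427068, -0.000000) ; Y_{1,0}(Ω₂) = (0.445638, 0.000000) ; Δ = (0.190318, 0.000000)
  [+1]  conj(Y_{1,1})(Ω₁) = (0.167828, -0.002552) ; Y_{1,1}(Ω₂) = (-0.060354, -0.128168) ; Δ = (-0.010456, -0.021356)
Accumulated sum (0.169405, 0.000000); after 4π/(2l+1) scaling, (0.709603, 0.000000) ⇒ P_1 = 0.709603

0.709603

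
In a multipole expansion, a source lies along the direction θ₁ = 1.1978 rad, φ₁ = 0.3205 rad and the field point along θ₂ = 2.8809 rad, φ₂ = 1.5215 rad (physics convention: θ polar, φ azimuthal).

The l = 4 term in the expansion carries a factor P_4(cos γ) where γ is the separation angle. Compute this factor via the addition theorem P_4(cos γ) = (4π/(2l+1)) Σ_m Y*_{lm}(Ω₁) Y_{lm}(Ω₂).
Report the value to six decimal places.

Addition theorem: P_4(cos γ) = (4π/9) Σ_m Y*_{lm}(Ω₁) Y_{lm}(Ω₂), m = −4…4:
  m=-4: Y*=+0.094783+0.319024i  Y=+0.001915+0.000383i  product +0.000059+0.000647i
  m=-3: Y*=+0.210804+0.302067i  Y=+0.003051-0.020483i  product +0.006830-0.003396i
  m=-2: Y*=-0.016381-0.012222i  Y=-0.122412-0.012108i  product +0.001857+0.001694i
  m=-1: Y*=-0.315469-0.104718i  Y=-0.020523+0.415976i  product +0.050035-0.129078i
  m=+0: Y*=-0.038780-0.000000i  Y=+0.581511+0.000000i  product -0.022551-0.000000i
  m=+1: Y*=+0.315469-0.104718i  Y=+0.020523+0.415976i  product +0.050035+0.129078i
  m=+2: Y*=-0.016381+0.012222i  Y=-0.122412+0.012108i  product +0.001857-0.001694i
  m=+3: Y*=-0.210804+0.302067i  Y=-0.003051-0.020483i  product +0.006830+0.003396i
  m=+4: Y*=+0.094783-0.319024i  Y=+0.001915-0.000383i  product +0.000059-0.000647i
Σ over m = +0.095012+0.000000i; ×(4π/9) → +0.132662+0.000000i. Real part: 0.132662

0.132662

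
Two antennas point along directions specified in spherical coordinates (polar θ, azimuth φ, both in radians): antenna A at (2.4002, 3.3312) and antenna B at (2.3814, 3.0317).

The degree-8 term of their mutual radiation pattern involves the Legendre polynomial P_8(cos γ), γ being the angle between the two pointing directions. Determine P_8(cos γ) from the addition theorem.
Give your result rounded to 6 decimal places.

0.375263

Summing Y*_{l m}(θ₁,φ₁)·Y_{l m}(θ₂,φ₂) over m ∈ [−8, 8]; prefactor 4π/(2·8+1) = 0.739198:
  [-8]  conj(Y_{8,-8})(Ω₁) = (0.001202, 0.022263) ; Y_{8,-8}(Ω₂) = (0.016708, 0.020176) ; Δ = (-0.000429, 0.000396)
  [-7]  conj(Y_{8,-7})(Ω₁) = (0.023487, 0.094525) ; Y_{8,-7}(Ω₂) = (0.079173, 0.076657) ; Δ = (-0.005386, 0.009284)
  [-6]  conj(Y_{8,-6})(Ω₁) = (0.107288, 0.232002) ; Y_{8,-6}(Ω₂) = (0.219034, 0.169767) ; Δ = (-0.015887, 0.069030)
  [-5]  conj(Y_{8,-5})(Ω₁) = (0.253481, 0.352997) ; Y_{8,-5}(Ω₂) = (0.380807, 0.233194) ; Δ = (0.014211, 0.193534)
  [-4]  conj(Y_{8,-4})(Ω₁) = (0.311022, 0.294683) ; Y_{8,-4}(Ω₂) = (0.363972, 0.171160) ; Δ = (0.062765, 0.160491)
  [-3]  conj(Y_{8,-3})(Ω₁) = (0.066306, 0.042390) ; Y_{8,-3}(Ω₂) = (0.020043, 0.006858) ; Δ = (0.001038, 0.001304)
  [-2]  conj(Y_{8,-2})(Ω₁) = (-0.320524, -0.127730) ; Y_{8,-2}(Ω₂) = (-0.358206, -0.080021) ; Δ = (0.104593, 0.071402)
  [-1]  conj(Y_{8,-1})(Ω₁) = (-0.251975, -0.048357) ; Y_{8,-1}(Ω₂) = (-0.203886, -0.022496) ; Δ = (0.050286, 0.015528)
  [+0]  conj(Y_{8,0})(Ω₁) = (0.274165, -0.000000) ; Y_{8,0}(Ω₂) = (0.311053, 0.000000) ; Δ = (0.085280, 0.000000)
  [+1]  conj(Y_{8,1})(Ω₁) = (0.251975, -0.048357) ; Y_{8,1}(Ω₂) = (0.203886, -0.022496) ; Δ = (0.050286, -0.015528)
  [+2]  conj(Y_{8,2})(Ω₁) = (-0.320524, 0.127730) ; Y_{8,2}(Ω₂) = (-0.358206, 0.080021) ; Δ = (0.104593, -0.071402)
  [+3]  conj(Y_{8,3})(Ω₁) = (-0.066306, 0.042390) ; Y_{8,3}(Ω₂) = (-0.020043, 0.006858) ; Δ = (0.001038, -0.001304)
  [+4]  conj(Y_{8,4})(Ω₁) = (0.311022, -0.294683) ; Y_{8,4}(Ω₂) = (0.363972, -0.171160) ; Δ = (0.062765, -0.160491)
  [+5]  conj(Y_{8,5})(Ω₁) = (-0.253481, 0.352997) ; Y_{8,5}(Ω₂) = (-0.380807, 0.233194) ; Δ = (0.014211, -0.193534)
  [+6]  conj(Y_{8,6})(Ω₁) = (0.107288, -0.232002) ; Y_{8,6}(Ω₂) = (0.219034, -0.169767) ; Δ = (-0.015887, -0.069030)
  [+7]  conj(Y_{8,7})(Ω₁) = (-0.023487, 0.094525) ; Y_{8,7}(Ω₂) = (-0.079173, 0.076657) ; Δ = (-0.005386, -0.009284)
  [+8]  conj(Y_{8,8})(Ω₁) = (0.001202, -0.022263) ; Y_{8,8}(Ω₂) = (0.016708, -0.020176) ; Δ = (-0.000429, -0.000396)
Accumulated sum (0.507662, 0.000000); after 4π/(2l+1) scaling, (0.375263, 0.000000) ⇒ P_8 = 0.375263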